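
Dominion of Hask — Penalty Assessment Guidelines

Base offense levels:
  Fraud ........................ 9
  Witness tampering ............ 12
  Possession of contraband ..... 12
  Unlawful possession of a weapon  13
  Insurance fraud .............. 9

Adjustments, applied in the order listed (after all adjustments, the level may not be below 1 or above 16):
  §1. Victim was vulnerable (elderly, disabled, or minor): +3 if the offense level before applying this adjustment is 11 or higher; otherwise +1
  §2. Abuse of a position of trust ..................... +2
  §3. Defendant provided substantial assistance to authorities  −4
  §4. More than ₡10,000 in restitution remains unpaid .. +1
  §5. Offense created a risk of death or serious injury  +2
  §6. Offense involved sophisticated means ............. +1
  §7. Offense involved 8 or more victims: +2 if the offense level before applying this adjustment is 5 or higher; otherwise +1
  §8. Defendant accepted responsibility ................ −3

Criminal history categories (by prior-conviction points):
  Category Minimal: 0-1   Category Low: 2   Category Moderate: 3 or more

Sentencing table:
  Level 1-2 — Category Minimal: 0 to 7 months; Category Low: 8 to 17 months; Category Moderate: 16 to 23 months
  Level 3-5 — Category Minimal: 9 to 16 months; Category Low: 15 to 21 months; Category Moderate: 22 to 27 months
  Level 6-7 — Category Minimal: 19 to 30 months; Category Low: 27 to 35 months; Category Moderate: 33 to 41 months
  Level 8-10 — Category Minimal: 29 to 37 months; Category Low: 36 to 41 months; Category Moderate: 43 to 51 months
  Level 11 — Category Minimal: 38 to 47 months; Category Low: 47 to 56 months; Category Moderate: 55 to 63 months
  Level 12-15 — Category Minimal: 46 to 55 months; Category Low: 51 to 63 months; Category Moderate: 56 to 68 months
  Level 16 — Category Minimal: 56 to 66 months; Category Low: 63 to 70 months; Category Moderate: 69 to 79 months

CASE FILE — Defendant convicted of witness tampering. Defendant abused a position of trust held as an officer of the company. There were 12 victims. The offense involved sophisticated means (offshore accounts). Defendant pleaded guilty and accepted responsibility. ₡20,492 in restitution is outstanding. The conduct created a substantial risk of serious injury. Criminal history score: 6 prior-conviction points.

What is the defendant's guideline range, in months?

Base offense level for witness tampering: 12.
§1 does not apply.
§2 applies: 12 + 2 = 14.
§4 applies: 14 + 1 = 15.
§5 applies: 15 + 2 = 17.
§6 applies: 17 + 1 = 18.
§7 applies (level before this adjustment is 18 ≥ 5, so +2): 18 + 2 = 20.
§8 applies: 20 − 3 = 17.
Level 17 exceeds the maximum of 16; capped at 16.
Final offense level: 16.
Criminal history: 6 prior points → Category Moderate (3+).
Level 16 falls in the 16 band.
Grid: Level 16 × Category Moderate = 69-79 months.

69-79 months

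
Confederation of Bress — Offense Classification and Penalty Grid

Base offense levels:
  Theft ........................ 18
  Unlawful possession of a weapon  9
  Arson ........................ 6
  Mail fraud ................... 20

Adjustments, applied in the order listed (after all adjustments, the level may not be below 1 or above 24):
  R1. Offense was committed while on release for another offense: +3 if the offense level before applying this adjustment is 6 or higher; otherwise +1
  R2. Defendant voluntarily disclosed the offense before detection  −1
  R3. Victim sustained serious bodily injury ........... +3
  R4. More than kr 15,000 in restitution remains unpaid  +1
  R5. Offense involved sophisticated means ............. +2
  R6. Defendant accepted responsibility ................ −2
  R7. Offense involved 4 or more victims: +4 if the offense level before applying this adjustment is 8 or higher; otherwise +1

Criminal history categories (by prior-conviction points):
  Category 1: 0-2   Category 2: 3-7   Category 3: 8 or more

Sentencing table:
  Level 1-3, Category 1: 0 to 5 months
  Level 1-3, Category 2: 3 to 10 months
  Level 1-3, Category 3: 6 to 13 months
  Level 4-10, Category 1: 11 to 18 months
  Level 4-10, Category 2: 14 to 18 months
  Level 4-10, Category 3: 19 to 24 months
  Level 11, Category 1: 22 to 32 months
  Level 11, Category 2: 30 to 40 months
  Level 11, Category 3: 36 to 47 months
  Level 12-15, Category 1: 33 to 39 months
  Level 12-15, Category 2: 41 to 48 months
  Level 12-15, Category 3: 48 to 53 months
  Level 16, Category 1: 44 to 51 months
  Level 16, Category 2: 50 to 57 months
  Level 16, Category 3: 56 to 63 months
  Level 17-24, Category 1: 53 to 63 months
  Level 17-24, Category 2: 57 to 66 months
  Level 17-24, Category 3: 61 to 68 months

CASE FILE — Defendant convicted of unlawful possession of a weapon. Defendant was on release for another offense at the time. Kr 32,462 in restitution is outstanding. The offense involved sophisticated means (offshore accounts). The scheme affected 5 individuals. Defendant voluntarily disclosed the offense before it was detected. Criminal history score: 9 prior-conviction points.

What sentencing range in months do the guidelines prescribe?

61-68 months

Base offense level for unlawful possession of a weapon: 9.
R1 applies (level before this adjustment is 9 ≥ 6, so +3): 9 + 3 = 12.
R2 applies: 12 − 1 = 11.
R4 applies: 11 + 1 = 12.
R5 applies: 12 + 2 = 14.
R6 does not apply.
R7 applies (level before this adjustment is 14 ≥ 8, so +4): 14 + 4 = 18.
Final offense level: 18.
Criminal history: 9 prior points → Category 3 (8+).
Level 18 falls in the 17-24 band.
Grid: Level 17-24 × Category 3 = 61-68 months.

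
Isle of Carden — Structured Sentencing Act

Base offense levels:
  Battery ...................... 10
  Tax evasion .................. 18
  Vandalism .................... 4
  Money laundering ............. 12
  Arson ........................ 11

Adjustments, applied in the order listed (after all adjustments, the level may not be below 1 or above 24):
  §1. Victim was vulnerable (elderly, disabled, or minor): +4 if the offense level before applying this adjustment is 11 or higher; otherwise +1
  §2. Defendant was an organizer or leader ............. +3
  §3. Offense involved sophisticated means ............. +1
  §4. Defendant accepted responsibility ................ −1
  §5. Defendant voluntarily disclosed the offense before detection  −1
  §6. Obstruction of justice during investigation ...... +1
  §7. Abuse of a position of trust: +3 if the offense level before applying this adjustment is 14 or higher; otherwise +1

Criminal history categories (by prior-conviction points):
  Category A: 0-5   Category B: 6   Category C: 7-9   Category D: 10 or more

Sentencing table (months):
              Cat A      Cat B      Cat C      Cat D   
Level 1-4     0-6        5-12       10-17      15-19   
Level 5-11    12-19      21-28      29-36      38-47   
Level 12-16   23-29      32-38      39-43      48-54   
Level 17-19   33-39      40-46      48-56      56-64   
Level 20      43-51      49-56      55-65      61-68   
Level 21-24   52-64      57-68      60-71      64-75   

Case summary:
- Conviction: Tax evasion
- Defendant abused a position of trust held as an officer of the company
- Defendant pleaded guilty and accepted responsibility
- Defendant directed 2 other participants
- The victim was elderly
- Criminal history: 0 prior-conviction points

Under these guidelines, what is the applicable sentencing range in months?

Base offense level for tax evasion: 18.
§1 applies (level before this adjustment is 18 ≥ 11, so +4): 18 + 4 = 22.
§2 applies: 22 + 3 = 25.
§4 applies: 25 − 1 = 24.
§5 does not apply.
§6 does not apply.
§7 applies (level before this adjustment is 24 ≥ 14, so +3): 24 + 3 = 27.
Level 27 exceeds the maximum of 24; capped at 24.
Final offense level: 24.
Criminal history: 0 prior points → Category A (0-5).
Level 24 falls in the 21-24 band.
Grid: Level 21-24 × Category A = 52-64 months.

52-64 months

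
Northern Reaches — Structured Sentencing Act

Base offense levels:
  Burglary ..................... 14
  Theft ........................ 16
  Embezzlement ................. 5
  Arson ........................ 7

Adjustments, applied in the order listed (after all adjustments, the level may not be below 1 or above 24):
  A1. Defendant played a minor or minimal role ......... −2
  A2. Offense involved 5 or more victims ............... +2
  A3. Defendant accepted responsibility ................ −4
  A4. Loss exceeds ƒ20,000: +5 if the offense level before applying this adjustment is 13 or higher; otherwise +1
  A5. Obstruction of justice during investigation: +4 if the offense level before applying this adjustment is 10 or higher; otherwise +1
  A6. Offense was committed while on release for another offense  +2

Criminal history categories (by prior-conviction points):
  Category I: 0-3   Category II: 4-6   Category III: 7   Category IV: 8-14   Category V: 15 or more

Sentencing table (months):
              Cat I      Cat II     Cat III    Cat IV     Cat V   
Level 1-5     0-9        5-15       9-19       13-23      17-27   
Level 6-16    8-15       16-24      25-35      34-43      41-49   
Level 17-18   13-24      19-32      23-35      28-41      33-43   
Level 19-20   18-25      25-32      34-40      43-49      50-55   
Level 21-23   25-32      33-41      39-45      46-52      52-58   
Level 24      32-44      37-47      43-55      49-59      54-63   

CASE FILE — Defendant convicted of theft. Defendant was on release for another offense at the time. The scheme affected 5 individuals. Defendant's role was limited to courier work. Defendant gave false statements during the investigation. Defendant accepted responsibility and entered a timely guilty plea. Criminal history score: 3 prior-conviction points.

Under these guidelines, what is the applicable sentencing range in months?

13-24 months

Base offense level for theft: 16.
A1 applies: 16 − 2 = 14.
A2 applies: 14 + 2 = 16.
A3 applies: 16 − 4 = 12.
A5 applies (level before this adjustment is 12 ≥ 10, so +4): 12 + 4 = 16.
A6 applies: 16 + 2 = 18.
Final offense level: 18.
Criminal history: 3 prior points → Category I (0-3).
Level 18 falls in the 17-18 band.
Grid: Level 17-18 × Category I = 13-24 months.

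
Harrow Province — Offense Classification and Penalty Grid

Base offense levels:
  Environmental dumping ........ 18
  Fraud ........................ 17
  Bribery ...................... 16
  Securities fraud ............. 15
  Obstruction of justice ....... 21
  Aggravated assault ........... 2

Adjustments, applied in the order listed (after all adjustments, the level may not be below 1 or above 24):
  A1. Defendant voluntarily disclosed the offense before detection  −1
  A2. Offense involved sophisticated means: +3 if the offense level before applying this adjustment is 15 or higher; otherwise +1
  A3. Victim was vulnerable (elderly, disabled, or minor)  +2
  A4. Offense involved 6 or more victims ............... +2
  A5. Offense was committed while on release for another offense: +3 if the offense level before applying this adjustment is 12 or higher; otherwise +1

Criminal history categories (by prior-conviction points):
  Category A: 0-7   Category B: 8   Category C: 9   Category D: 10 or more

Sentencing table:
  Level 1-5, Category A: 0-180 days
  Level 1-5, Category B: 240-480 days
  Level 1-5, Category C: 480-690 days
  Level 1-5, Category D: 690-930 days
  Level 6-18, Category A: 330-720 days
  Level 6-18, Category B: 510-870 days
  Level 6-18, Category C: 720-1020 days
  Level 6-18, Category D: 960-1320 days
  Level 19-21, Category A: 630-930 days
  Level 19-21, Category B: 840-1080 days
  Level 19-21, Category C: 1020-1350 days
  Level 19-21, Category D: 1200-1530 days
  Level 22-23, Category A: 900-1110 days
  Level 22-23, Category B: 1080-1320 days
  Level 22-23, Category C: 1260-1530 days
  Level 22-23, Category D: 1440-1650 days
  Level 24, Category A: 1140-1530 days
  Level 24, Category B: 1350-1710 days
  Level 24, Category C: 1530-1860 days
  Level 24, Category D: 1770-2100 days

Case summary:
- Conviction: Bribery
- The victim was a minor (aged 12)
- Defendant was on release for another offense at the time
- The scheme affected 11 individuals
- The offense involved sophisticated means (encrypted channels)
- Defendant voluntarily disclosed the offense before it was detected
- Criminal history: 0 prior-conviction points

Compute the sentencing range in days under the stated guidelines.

1140-1530 days

Base offense level for bribery: 16.
A1 applies: 16 − 1 = 15.
A2 applies (level before this adjustment is 15 ≥ 15, so +3): 15 + 3 = 18.
A3 applies: 18 + 2 = 20.
A4 applies: 20 + 2 = 22.
A5 applies (level before this adjustment is 22 ≥ 12, so +3): 22 + 3 = 25.
Level 25 exceeds the maximum of 24; capped at 24.
Final offense level: 24.
Criminal history: 0 prior points → Category A (0-7).
Level 24 falls in the 24 band.
Grid: Level 24 × Category A = 1140-1530 days.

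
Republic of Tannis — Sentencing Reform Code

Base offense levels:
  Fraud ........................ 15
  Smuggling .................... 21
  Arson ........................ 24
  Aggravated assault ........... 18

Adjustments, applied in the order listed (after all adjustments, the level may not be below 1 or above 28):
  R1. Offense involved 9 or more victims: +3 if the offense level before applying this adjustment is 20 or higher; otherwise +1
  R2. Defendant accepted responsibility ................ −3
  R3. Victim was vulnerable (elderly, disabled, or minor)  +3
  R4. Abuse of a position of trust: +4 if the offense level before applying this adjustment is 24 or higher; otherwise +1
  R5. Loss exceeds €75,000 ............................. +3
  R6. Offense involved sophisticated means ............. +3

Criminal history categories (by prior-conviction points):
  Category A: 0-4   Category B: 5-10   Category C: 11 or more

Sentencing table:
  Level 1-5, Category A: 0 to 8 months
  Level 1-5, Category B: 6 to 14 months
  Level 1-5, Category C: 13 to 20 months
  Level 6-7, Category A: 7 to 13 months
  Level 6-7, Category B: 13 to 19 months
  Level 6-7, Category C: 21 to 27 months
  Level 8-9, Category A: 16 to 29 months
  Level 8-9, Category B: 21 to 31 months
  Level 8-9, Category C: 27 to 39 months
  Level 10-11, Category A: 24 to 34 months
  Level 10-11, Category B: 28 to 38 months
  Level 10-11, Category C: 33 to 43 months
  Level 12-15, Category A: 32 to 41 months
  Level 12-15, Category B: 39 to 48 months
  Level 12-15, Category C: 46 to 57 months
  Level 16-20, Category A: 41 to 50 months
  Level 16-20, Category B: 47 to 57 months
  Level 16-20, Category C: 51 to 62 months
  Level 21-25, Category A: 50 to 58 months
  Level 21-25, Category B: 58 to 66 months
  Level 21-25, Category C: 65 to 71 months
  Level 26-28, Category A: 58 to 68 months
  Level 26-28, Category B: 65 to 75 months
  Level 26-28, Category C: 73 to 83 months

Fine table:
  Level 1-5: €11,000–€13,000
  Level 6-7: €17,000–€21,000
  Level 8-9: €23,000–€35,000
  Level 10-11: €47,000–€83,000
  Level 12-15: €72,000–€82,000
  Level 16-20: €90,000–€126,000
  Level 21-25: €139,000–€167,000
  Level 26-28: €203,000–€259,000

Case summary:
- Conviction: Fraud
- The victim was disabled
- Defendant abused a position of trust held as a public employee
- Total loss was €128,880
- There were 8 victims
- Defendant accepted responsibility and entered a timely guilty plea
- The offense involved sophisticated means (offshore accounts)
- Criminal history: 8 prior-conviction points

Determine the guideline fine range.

Base offense level for fraud: 15.
R1 does not apply.
R2 applies: 15 − 3 = 12.
R3 applies: 12 + 3 = 15.
R4 applies (level before this adjustment is 15 < 24, so +1): 15 + 1 = 16.
R5 applies: 16 + 3 = 19.
R6 applies: 19 + 3 = 22.
Final offense level: 22.
Level 22 falls in the 21-25 band.
Fine table: Level 21-25 → €139,000–€167,000.

€139,000–€167,000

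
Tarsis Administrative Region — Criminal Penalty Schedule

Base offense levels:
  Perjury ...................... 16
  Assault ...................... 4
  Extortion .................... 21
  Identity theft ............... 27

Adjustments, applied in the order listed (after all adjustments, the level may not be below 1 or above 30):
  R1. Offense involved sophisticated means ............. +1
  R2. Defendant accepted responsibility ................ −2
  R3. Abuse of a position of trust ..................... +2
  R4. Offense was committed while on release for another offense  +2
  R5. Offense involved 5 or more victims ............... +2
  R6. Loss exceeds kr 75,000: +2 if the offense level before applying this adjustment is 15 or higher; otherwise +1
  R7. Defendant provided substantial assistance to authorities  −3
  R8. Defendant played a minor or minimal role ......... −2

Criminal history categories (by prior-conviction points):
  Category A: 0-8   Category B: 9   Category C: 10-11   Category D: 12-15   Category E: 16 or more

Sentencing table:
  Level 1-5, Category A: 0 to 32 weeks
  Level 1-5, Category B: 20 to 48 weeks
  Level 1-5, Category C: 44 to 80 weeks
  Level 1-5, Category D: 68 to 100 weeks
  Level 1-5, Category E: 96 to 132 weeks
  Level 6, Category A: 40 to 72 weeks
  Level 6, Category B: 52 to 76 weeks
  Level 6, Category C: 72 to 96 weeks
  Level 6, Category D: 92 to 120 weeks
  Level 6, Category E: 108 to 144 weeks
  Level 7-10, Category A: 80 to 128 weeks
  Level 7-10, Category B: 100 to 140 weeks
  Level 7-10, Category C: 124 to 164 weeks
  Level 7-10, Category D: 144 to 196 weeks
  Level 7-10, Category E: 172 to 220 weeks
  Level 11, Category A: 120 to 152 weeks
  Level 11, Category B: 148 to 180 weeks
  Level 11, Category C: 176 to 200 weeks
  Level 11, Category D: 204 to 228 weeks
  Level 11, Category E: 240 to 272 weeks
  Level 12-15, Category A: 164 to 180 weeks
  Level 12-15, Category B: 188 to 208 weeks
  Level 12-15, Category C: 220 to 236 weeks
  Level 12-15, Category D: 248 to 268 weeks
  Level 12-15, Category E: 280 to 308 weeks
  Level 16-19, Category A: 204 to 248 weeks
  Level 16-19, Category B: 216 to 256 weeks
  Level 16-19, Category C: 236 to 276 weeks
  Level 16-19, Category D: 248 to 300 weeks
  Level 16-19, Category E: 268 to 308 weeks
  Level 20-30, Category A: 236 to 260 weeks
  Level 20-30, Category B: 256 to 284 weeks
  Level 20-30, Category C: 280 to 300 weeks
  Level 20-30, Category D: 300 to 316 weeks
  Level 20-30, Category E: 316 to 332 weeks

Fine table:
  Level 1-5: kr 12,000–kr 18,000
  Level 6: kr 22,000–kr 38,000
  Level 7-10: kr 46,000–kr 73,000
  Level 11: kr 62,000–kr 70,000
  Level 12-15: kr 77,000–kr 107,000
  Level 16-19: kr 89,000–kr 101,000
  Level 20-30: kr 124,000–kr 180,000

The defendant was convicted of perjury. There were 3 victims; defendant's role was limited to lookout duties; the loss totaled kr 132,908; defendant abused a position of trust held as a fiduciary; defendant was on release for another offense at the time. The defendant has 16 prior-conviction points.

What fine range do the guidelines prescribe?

Base offense level for perjury: 16.
R2 does not apply.
R3 applies: 16 + 2 = 18.
R4 applies: 18 + 2 = 20.
R5 does not apply.
R6 applies (level before this adjustment is 20 ≥ 15, so +2): 20 + 2 = 22.
R8 applies: 22 − 2 = 20.
Final offense level: 20.
Level 20 falls in the 20-30 band.
Fine table: Level 20-30 → kr 124,000–kr 180,000.

kr 124,000–kr 180,000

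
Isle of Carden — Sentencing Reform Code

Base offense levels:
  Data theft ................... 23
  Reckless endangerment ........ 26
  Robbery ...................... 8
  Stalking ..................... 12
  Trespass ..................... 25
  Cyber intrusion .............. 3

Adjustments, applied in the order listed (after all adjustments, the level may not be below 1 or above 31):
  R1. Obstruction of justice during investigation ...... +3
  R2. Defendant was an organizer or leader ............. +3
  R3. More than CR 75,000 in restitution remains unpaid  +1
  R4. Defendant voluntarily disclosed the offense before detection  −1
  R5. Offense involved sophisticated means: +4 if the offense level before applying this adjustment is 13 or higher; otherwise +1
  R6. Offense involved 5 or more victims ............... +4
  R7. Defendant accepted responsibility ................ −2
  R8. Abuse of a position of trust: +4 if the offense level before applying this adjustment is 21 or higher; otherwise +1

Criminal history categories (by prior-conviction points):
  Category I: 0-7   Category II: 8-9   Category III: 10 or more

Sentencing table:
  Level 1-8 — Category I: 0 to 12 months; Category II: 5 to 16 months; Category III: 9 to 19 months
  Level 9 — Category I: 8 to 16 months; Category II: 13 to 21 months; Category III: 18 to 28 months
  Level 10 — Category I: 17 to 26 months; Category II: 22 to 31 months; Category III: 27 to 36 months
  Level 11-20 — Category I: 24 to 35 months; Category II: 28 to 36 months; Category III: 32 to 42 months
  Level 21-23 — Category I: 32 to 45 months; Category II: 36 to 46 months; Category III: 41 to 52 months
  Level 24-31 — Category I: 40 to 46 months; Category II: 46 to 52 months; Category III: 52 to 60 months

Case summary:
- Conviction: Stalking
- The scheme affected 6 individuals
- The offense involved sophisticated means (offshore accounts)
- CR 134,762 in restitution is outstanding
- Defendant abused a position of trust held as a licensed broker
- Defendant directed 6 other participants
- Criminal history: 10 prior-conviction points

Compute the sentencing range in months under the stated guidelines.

Base offense level for stalking: 12.
R1 does not apply.
R2 applies: 12 + 3 = 15.
R3 applies: 15 + 1 = 16.
R5 applies (level before this adjustment is 16 ≥ 13, so +4): 16 + 4 = 20.
R6 applies: 20 + 4 = 24.
R8 applies (level before this adjustment is 24 ≥ 21, so +4): 24 + 4 = 28.
Final offense level: 28.
Criminal history: 10 prior points → Category III (10+).
Level 28 falls in the 24-31 band.
Grid: Level 24-31 × Category III = 52-60 months.

52-60 months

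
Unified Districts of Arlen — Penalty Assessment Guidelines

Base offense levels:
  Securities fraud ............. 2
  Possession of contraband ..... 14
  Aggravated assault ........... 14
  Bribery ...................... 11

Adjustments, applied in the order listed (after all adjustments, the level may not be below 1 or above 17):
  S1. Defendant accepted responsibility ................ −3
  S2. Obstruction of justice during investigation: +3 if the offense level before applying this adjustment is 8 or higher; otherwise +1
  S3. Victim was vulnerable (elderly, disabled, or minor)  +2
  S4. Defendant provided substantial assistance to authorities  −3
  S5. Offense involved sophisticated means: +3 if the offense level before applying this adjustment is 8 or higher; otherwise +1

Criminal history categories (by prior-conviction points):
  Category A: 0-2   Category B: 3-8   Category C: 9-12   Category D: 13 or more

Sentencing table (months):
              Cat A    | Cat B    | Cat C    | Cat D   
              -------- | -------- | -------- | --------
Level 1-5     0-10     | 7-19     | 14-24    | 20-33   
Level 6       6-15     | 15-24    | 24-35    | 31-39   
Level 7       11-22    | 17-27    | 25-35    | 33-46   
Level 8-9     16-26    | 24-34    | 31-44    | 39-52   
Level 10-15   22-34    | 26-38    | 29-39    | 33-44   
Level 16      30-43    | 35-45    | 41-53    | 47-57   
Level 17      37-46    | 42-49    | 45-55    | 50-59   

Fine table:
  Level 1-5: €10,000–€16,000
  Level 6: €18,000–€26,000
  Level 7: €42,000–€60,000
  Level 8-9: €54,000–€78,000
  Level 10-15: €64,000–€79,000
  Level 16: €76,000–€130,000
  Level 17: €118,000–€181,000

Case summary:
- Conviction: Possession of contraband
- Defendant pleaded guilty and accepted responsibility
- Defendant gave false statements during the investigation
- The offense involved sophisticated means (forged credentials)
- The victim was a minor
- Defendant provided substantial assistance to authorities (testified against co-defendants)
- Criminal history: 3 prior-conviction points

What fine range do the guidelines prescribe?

Base offense level for possession of contraband: 14.
S1 applies: 14 − 3 = 11.
S2 applies (level before this adjustment is 11 ≥ 8, so +3): 11 + 3 = 14.
S3 applies: 14 + 2 = 16.
S4 applies: 16 − 3 = 13.
S5 applies (level before this adjustment is 13 ≥ 8, so +3): 13 + 3 = 16.
Final offense level: 16.
Level 16 falls in the 16 band.
Fine table: Level 16 → €76,000–€130,000.

€76,000–€130,000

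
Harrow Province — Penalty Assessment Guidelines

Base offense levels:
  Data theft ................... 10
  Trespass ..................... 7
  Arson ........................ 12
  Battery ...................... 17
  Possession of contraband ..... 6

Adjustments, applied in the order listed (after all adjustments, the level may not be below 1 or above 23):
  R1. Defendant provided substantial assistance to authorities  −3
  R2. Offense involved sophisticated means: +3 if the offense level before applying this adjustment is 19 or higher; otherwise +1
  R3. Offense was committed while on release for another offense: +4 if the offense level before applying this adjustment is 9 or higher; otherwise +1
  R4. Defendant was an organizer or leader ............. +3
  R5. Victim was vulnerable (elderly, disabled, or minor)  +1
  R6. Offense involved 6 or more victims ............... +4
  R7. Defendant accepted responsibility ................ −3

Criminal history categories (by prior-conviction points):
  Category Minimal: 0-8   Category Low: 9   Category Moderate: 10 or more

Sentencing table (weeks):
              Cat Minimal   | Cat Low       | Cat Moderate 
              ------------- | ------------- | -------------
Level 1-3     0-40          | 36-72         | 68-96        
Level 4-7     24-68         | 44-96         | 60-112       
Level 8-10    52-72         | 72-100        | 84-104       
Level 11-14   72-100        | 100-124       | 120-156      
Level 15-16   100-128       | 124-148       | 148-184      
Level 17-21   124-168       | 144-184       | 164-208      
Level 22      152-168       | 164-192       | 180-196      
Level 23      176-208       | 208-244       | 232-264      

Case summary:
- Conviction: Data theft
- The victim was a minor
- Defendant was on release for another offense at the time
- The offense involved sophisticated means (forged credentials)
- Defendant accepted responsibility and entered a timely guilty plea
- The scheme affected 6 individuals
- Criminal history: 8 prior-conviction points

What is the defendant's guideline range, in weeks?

124-168 weeks

Base offense level for data theft: 10.
R1 does not apply.
R2 applies (level before this adjustment is 10 < 19, so +1): 10 + 1 = 11.
R3 applies (level before this adjustment is 11 ≥ 9, so +4): 11 + 4 = 15.
R5 applies: 15 + 1 = 16.
R6 applies: 16 + 4 = 20.
R7 applies: 20 − 3 = 17.
Final offense level: 17.
Criminal history: 8 prior points → Category Minimal (0-8).
Level 17 falls in the 17-21 band.
Grid: Level 17-21 × Category Minimal = 124-168 weeks.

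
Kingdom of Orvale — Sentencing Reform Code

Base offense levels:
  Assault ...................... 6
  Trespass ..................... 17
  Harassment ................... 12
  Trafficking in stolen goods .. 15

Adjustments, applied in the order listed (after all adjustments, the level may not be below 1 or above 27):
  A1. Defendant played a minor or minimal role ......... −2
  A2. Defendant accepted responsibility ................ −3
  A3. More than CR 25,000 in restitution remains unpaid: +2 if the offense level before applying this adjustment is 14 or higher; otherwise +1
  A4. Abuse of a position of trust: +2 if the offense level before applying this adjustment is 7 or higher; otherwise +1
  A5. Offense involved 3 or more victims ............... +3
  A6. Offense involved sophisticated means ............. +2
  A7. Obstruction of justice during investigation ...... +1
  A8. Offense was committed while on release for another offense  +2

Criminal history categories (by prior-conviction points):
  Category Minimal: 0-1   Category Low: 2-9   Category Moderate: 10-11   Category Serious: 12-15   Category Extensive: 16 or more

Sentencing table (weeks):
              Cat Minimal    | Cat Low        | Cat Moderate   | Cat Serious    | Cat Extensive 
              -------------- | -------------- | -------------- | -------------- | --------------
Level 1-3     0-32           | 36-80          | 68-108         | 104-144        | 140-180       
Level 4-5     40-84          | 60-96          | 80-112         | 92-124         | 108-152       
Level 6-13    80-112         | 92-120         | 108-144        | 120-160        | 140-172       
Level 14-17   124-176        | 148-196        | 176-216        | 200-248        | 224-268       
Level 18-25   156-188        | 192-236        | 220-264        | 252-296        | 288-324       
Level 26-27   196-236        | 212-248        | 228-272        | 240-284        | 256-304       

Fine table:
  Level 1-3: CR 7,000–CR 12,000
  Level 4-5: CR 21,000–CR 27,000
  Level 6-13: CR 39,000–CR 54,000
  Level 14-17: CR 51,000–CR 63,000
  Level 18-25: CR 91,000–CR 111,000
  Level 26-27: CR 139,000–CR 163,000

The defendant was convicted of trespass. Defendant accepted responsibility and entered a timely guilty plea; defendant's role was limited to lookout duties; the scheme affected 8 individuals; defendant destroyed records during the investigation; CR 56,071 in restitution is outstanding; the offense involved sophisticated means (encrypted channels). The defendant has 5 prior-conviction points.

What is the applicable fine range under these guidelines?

Base offense level for trespass: 17.
A1 applies: 17 − 2 = 15.
A2 applies: 15 − 3 = 12.
A3 applies (level before this adjustment is 12 < 14, so +1): 12 + 1 = 13.
A4 does not apply.
A5 applies: 13 + 3 = 16.
A6 applies: 16 + 2 = 18.
A7 applies: 18 + 1 = 19.
A8 does not apply.
Final offense level: 19.
Level 19 falls in the 18-25 band.
Fine table: Level 18-25 → CR 91,000–CR 111,000.

CR 91,000–CR 111,000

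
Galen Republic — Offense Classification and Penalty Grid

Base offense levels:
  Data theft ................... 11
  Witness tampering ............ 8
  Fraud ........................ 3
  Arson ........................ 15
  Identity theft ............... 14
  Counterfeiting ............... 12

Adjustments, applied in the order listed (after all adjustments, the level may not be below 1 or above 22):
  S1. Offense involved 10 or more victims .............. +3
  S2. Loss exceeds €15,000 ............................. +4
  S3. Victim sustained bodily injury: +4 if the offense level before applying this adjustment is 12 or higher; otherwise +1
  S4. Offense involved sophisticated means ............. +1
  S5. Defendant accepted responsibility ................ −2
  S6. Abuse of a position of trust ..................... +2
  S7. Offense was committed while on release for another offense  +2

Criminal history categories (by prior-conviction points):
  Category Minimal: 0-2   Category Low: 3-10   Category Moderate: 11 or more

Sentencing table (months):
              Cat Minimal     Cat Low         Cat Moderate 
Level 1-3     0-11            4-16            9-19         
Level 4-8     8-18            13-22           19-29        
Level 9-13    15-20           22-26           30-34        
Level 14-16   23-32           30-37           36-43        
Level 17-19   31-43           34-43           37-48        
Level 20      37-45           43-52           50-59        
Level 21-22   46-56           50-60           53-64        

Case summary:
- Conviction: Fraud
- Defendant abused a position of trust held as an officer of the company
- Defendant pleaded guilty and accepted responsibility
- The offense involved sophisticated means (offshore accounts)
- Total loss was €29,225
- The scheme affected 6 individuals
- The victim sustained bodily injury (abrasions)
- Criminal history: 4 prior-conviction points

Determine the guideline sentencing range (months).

22-26 months

Base offense level for fraud: 3.
S2 applies: 3 + 4 = 7.
S3 applies (level before this adjustment is 7 < 12, so +1): 7 + 1 = 8.
S4 applies: 8 + 1 = 9.
S5 applies: 9 − 2 = 7.
S6 applies: 7 + 2 = 9.
S7 does not apply.
Final offense level: 9.
Criminal history: 4 prior points → Category Low (3-10).
Level 9 falls in the 9-13 band.
Grid: Level 9-13 × Category Low = 22-26 months.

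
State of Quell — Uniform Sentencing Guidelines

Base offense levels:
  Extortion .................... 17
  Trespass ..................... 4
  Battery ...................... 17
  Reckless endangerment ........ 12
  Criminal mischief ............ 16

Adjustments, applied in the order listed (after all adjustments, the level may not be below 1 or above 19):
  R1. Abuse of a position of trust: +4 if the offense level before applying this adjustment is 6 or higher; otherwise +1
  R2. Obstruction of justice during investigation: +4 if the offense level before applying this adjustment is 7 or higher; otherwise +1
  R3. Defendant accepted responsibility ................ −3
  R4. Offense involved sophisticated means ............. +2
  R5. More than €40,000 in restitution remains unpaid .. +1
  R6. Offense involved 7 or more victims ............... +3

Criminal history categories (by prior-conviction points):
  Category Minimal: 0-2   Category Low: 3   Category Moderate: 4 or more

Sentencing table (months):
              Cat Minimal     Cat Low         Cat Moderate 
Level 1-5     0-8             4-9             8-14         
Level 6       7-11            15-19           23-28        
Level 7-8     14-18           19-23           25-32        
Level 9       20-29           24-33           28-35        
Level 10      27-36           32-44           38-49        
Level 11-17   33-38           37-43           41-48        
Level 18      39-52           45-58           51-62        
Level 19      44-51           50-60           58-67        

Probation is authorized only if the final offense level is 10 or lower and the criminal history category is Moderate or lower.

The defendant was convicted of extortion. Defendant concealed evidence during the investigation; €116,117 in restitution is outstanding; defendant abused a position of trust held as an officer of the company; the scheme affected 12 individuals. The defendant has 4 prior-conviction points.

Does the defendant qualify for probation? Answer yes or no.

No

Base offense level for extortion: 17.
R1 applies (level before this adjustment is 17 ≥ 6, so +4): 17 + 4 = 21.
R2 applies (level before this adjustment is 21 ≥ 7, so +4): 21 + 4 = 25.
R5 applies: 25 + 1 = 26.
R6 applies: 26 + 3 = 29.
Level 29 exceeds the maximum of 19; capped at 19.
Final offense level: 19.
Criminal history: 4 prior points → Category Moderate (4+).
Level 19 falls in the 19 band.
Grid: Level 19 × Category Moderate = 58-67 months.
Probation check: level 19 > 10 and category Moderate ≤ Moderate → not eligible.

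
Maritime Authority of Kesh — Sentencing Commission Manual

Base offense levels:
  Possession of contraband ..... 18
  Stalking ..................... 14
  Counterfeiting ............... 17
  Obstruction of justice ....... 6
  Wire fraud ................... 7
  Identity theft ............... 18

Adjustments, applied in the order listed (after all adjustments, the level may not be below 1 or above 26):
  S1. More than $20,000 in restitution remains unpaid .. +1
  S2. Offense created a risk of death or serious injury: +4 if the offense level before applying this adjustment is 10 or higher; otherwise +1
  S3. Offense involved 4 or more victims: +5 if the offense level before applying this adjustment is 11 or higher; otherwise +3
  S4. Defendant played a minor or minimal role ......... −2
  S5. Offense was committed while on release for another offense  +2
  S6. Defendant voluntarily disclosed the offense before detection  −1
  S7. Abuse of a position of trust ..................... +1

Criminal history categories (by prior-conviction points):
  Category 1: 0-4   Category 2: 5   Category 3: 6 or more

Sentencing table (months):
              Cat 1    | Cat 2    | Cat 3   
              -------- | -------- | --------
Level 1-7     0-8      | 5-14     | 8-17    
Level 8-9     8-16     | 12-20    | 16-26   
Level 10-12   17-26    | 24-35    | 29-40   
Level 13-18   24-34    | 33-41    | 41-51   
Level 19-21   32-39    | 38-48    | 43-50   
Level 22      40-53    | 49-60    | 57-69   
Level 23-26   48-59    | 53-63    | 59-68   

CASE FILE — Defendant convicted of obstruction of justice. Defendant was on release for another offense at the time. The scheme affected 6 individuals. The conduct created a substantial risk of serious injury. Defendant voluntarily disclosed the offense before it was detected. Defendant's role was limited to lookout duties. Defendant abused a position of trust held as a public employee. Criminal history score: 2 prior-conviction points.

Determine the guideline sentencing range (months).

17-26 months

Base offense level for obstruction of justice: 6.
S1 does not apply.
S2 applies (level before this adjustment is 6 < 10, so +1): 6 + 1 = 7.
S3 applies (level before this adjustment is 7 < 11, so +3): 7 + 3 = 10.
S4 applies: 10 − 2 = 8.
S5 applies: 8 + 2 = 10.
S6 applies: 10 − 1 = 9.
S7 applies: 9 + 1 = 10.
Final offense level: 10.
Criminal history: 2 prior points → Category 1 (0-4).
Level 10 falls in the 10-12 band.
Grid: Level 10-12 × Category 1 = 17-26 months.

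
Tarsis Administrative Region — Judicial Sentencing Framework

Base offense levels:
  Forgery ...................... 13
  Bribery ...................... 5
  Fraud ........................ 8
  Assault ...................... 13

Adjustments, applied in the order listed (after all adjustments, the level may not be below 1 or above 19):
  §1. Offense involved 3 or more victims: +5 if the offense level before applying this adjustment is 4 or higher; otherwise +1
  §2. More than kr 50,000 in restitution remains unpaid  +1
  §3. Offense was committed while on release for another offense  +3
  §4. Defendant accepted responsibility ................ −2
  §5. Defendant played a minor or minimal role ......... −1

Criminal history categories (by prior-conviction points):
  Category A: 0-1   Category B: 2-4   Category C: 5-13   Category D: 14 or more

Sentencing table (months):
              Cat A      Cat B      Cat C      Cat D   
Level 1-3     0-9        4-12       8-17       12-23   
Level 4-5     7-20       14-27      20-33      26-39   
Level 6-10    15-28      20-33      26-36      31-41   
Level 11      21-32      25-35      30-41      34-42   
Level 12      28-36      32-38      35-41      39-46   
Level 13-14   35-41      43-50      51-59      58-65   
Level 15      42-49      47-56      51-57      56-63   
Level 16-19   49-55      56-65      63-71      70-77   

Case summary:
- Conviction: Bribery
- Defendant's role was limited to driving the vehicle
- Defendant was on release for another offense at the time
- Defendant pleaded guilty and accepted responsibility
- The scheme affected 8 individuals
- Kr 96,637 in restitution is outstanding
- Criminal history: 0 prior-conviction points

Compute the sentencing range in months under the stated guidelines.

21-32 months

Base offense level for bribery: 5.
§1 applies (level before this adjustment is 5 ≥ 4, so +5): 5 + 5 = 10.
§2 applies: 10 + 1 = 11.
§3 applies: 11 + 3 = 14.
§4 applies: 14 − 2 = 12.
§5 applies: 12 − 1 = 11.
Final offense level: 11.
Criminal history: 0 prior points → Category A (0-1).
Level 11 falls in the 11 band.
Grid: Level 11 × Category A = 21-32 months.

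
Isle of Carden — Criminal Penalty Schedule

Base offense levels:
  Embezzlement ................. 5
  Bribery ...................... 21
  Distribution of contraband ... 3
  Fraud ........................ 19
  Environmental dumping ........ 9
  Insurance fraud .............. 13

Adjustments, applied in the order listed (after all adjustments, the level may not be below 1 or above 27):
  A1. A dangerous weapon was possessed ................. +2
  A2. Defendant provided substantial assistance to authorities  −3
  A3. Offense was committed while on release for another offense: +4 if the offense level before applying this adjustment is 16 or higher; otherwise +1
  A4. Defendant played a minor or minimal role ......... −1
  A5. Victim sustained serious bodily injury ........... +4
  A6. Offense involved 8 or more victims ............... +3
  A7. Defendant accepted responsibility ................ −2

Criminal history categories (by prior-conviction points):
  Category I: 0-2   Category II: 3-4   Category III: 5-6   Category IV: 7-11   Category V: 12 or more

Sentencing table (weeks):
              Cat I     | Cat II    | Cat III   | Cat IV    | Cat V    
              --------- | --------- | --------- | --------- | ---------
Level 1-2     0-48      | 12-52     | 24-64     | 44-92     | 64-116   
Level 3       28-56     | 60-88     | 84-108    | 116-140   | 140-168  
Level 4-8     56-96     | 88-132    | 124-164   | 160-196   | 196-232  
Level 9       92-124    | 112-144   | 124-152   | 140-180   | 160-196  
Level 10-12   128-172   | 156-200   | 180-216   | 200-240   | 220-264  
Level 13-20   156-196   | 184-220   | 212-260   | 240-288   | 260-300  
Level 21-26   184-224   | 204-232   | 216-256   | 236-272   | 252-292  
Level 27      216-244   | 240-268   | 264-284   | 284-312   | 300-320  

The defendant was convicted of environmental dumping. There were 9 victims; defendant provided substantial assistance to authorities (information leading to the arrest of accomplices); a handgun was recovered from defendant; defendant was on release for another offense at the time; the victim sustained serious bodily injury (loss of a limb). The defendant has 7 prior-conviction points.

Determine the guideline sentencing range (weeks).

Base offense level for environmental dumping: 9.
A1 applies: 9 + 2 = 11.
A2 applies: 11 − 3 = 8.
A3 applies (level before this adjustment is 8 < 16, so +1): 8 + 1 = 9.
A4 does not apply.
A5 applies: 9 + 4 = 13.
A6 applies: 13 + 3 = 16.
Final offense level: 16.
Criminal history: 7 prior points → Category IV (7-11).
Level 16 falls in the 13-20 band.
Grid: Level 13-20 × Category IV = 240-288 weeks.

240-288 weeks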